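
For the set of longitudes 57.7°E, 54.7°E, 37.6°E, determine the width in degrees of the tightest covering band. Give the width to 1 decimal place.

20.1°

Sort the longitudes: +37.6°, +54.7°, +57.7°.
Eastward gaps between consecutive values (wrapping around): 17.1°, 3.0°, 339.9°.
Largest gap = 339.9° ⇒ minimal covering band is its complement: 360° − 339.9° = 20.1°.
Band runs from +37.6° eastward to +57.7°.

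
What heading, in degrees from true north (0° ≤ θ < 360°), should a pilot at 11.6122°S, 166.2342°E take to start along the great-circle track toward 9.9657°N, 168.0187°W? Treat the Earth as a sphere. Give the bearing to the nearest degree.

Δλ = -168.0187 − 166.2342 = -334.2529°; wrapped into (−180°, 180°]: 25.7471°.
θ = atan2( sin Δλ · cos φ₂ , cos φ₁ · sin φ₂ − sin φ₁ · cos φ₂ · cos Δλ )
  = atan2(0.42785, 0.34808) = 50.869° → normalised to [0°, 360°): 50.869°.

51°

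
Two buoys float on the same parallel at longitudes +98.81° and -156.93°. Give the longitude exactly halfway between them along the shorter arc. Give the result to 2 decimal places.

+150.94°

Signed shortest Δλ from +98.81° to -156.93° is +104.26°.
Midpoint longitude = +98.81° + (+104.26°)/2 = +98.81° + 52.13° = +150.94°.
(The naïve average (+98.81 + -156.93)/2 = -29.06° is on the wrong side of the globe.)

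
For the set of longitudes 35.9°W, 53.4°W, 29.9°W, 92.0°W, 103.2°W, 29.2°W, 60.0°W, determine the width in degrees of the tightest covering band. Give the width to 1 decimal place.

Sort the longitudes: -103.2°, -92.0°, -60.0°, -53.4°, -35.9°, -29.9°, -29.2°.
Eastward gaps between consecutive values (wrapping around): 11.2°, 32.0°, 6.6°, 17.5°, 6.0°, 0.7°, 286.0°.
Largest gap = 286.0° ⇒ minimal covering band is its complement: 360° − 286.0° = 74.0°.
Band runs from -103.2° eastward to -29.2°.

74.0°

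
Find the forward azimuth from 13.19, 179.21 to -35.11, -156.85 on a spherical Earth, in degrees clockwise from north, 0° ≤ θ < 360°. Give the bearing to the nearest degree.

156°

Δλ = -156.85 − 179.21 = -336.06°; wrapped into (−180°, 180°]: 23.94°.
θ = atan2( sin Δλ · cos φ₂ , cos φ₁ · sin φ₂ − sin φ₁ · cos φ₂ · cos Δλ )
  = atan2(0.33195, -0.73058) = 155.565° → normalised to [0°, 360°): 155.565°.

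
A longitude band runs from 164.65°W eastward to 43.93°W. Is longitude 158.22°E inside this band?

Band width going east from -164.65° to -43.93°: ((-43.93 − -164.65) mod 360) = 120.72°.
Offset of +158.22° east of the west edge: ((158.22 − -164.65) mod 360) = 322.87°.
322.87° > 120.72° ⇒ outside.

No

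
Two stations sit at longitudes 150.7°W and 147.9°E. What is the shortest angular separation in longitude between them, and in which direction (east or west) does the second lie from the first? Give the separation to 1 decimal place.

61.4° west

Raw difference: 147.9 − -150.7 = 298.6°.
Normalise into (−180°, 180°]: 298.6° − 360° = -61.4°.
Negative ⇒ the second point lies to the west; separation 61.4°.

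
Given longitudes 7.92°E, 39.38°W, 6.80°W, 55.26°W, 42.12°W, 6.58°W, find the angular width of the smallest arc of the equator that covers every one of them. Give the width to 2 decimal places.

Sort the longitudes: -55.26°, -42.12°, -39.38°, -6.80°, -6.58°, +7.92°.
Eastward gaps between consecutive values (wrapping around): 13.14°, 2.74°, 32.58°, 0.22°, 14.50°, 296.82°.
Largest gap = 296.82° ⇒ minimal covering band is its complement: 360° − 296.82° = 63.18°.
Band runs from -55.26° eastward to +7.92°.

63.18°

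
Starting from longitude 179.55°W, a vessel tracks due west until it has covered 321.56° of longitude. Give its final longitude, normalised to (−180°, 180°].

141.11°W

Start at -179.55°; shift −321.56° → -501.11°.
-501.11° lies outside (−180°, 180°]; add 360° → -141.11°.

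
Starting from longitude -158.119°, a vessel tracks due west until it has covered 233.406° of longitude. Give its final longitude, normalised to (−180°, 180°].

-31.525°

Start at -158.119°; shift −233.406° → -391.525°.
-391.525° lies outside (−180°, 180°]; add 360° → -31.525°.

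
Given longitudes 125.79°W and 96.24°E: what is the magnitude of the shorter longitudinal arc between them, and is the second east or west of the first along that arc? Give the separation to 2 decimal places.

137.97° west

Raw difference: 96.24 − -125.79 = 222.03°.
Normalise into (−180°, 180°]: 222.03° − 360° = -137.97°.
Negative ⇒ the second point lies to the west; separation 137.97°.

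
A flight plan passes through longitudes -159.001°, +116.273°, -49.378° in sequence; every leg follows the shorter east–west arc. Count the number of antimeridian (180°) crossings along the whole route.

1

Leg 1: -159.001° → +116.273°, shortest Δλ = -84.726° (west) — crosses 180°.
Leg 2: +116.273° → -49.378°, shortest Δλ = -165.651° (west) — does not cross 180°.
Total crossings: 1.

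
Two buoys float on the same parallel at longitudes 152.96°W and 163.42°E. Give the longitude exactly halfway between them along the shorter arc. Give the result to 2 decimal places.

174.77°W

Signed shortest Δλ from -152.96° to +163.42° is -43.62°.
Midpoint longitude = -152.96° + (-43.62°)/2 = -152.96° − 21.81° = -174.77°.
(The naïve average (-152.96 + +163.42)/2 = 5.23° is on the wrong side of the globe.)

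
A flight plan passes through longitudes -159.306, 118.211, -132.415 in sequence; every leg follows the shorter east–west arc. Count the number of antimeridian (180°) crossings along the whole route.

2

Leg 1: -159.306° → +118.211°, shortest Δλ = -82.483° (west) — crosses 180°.
Leg 2: +118.211° → -132.415°, shortest Δλ = 109.374° (east) — crosses 180°.
Total crossings: 2.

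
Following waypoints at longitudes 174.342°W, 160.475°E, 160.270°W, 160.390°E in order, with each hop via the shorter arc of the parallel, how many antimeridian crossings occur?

3

Leg 1: -174.342° → +160.475°, shortest Δλ = -25.183° (west) — crosses 180°.
Leg 2: +160.475° → -160.270°, shortest Δλ = 39.255° (east) — crosses 180°.
Leg 3: -160.270° → +160.390°, shortest Δλ = -39.34° (west) — crosses 180°.
Total crossings: 3.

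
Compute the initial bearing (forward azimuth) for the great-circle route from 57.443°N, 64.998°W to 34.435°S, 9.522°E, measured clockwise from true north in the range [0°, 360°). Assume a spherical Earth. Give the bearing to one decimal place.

Δλ = 9.522 − -64.998 = 74.520°.
θ = atan2( sin Δλ · cos φ₂ , cos φ₁ · sin φ₂ − sin φ₁ · cos φ₂ · cos Δλ )
  = atan2(0.79485, -0.48984) = 121.644° → normalised to [0°, 360°): 121.644°.

121.6°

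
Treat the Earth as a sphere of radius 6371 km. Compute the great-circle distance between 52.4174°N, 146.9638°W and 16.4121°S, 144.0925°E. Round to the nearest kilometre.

Δλ = 144.0925 − -146.9638 = 291.0563°; wrapped into (−180°, 180°]: -68.9437°.
Δφ = -16.4121 − 52.4174 = -68.8295°.
a = sin²(Δφ/2) + cos φ₁ · cos φ₂ · sin²(Δλ/2) = 0.506854.
c = 2·atan2(√a, √(1−a)) = 1.58450 rad → d = 6371·c ≈ 10094.88 km.

10095 km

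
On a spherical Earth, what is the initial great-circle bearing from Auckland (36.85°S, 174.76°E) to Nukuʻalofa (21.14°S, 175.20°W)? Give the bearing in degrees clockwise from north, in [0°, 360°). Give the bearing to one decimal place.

31.8°

Δλ = -175.20 − 174.76 = -349.96°; wrapped into (−180°, 180°]: 10.04°.
θ = atan2( sin Δλ · cos φ₂ , cos φ₁ · sin φ₂ − sin φ₁ · cos φ₂ · cos Δλ )
  = atan2(0.16260, 0.26220) = 31.805° → normalised to [0°, 360°): 31.805°.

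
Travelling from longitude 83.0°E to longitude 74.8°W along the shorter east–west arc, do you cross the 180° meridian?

No

Signed shortest Δλ = ((-74.8 − 83.0 + 180) mod 360) − 180 = -157.8°.
Going west by 157.8° from +83.0° reaches -74.8° without touching 180°.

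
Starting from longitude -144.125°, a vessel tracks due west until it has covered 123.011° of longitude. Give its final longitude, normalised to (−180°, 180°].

Start at -144.125°; shift −123.011° → -267.136°.
-267.136° lies outside (−180°, 180°]; add 360° → +92.864°.

+92.864°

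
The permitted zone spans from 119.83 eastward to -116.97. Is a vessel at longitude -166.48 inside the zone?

Yes

Band width going east from +119.83° to -116.97°: ((-116.97 − 119.83) mod 360) = 123.20°.
Offset of -166.48° east of the west edge: ((-166.48 − 119.83) mod 360) = 73.69°.
73.69° ≤ 123.20° ⇒ inside.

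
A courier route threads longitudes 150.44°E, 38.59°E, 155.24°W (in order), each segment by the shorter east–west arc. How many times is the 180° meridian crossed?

Leg 1: +150.44° → +38.59°, shortest Δλ = -111.85° (west) — does not cross 180°.
Leg 2: +38.59° → -155.24°, shortest Δλ = 166.17° (east) — crosses 180°.
Total crossings: 1.

1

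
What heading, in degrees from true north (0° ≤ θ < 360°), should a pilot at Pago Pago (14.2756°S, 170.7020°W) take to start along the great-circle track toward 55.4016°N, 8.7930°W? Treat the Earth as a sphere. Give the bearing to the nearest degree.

Δλ = -8.7930 − -170.7020 = 161.9090°.
θ = atan2( sin Δλ · cos φ₂ , cos φ₁ · sin φ₂ − sin φ₁ · cos φ₂ · cos Δλ )
  = atan2(0.17632, 0.66464) = 14.858° → normalised to [0°, 360°): 14.858°.

15°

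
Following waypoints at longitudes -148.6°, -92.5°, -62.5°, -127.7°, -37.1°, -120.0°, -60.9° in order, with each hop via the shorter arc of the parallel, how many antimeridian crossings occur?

0

Leg 1: -148.6° → -92.5°, shortest Δλ = 56.1° (east) — does not cross 180°.
Leg 2: -92.5° → -62.5°, shortest Δλ = 30.0° (east) — does not cross 180°.
Leg 3: -62.5° → -127.7°, shortest Δλ = -65.2° (west) — does not cross 180°.
Leg 4: -127.7° → -37.1°, shortest Δλ = 90.6° (east) — does not cross 180°.
Leg 5: -37.1° → -120.0°, shortest Δλ = -82.9° (west) — does not cross 180°.
Leg 6: -120.0° → -60.9°, shortest Δλ = 59.1° (east) — does not cross 180°.
Total crossings: 0.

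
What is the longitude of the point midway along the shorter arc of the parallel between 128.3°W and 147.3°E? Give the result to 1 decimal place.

170.5°W

Signed shortest Δλ from -128.3° to +147.3° is -84.4°.
Midpoint longitude = -128.3° + (-84.4°)/2 = -128.3° − 42.2° = -170.5°.
(The naïve average (-128.3 + +147.3)/2 = 9.5° is on the wrong side of the globe.)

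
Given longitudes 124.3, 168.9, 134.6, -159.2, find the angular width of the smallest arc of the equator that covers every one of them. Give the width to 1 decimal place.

Sort the longitudes: -159.2°, +124.3°, +134.6°, +168.9°.
Eastward gaps between consecutive values (wrapping around): 283.5°, 10.3°, 34.3°, 31.9°.
Largest gap = 283.5° ⇒ minimal covering band is its complement: 360° − 283.5° = 76.5°.
Band runs from +124.3° eastward to -159.2°, crossing the antimeridian.

76.5°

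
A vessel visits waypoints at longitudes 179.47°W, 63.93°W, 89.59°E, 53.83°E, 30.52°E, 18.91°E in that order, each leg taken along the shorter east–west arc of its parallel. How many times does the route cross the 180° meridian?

0

Leg 1: -179.47° → -63.93°, shortest Δλ = 115.54° (east) — does not cross 180°.
Leg 2: -63.93° → +89.59°, shortest Δλ = 153.52° (east) — does not cross 180°.
Leg 3: +89.59° → +53.83°, shortest Δλ = -35.76° (west) — does not cross 180°.
Leg 4: +53.83° → +30.52°, shortest Δλ = -23.31° (west) — does not cross 180°.
Leg 5: +30.52° → +18.91°, shortest Δλ = -11.61° (west) — does not cross 180°.
Total crossings: 0.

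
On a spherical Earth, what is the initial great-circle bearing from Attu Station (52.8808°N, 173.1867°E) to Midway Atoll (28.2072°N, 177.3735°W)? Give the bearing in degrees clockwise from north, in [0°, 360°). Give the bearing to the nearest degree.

160°

Δλ = -177.3735 − 173.1867 = -350.5602°; wrapped into (−180°, 180°]: 9.4398°.
θ = atan2( sin Δλ · cos φ₂ , cos φ₁ · sin φ₂ − sin φ₁ · cos φ₂ · cos Δλ )
  = atan2(0.14453, -0.40793) = 160.490° → normalised to [0°, 360°): 160.490°.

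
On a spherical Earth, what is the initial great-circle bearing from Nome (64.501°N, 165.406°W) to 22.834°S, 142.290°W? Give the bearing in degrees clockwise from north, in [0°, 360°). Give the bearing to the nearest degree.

Δλ = -142.290 − -165.406 = 23.116°.
θ = atan2( sin Δλ · cos φ₂ , cos φ₁ · sin φ₂ − sin φ₁ · cos φ₂ · cos Δλ )
  = atan2(0.36183, -0.93213) = 158.785° → normalised to [0°, 360°): 158.785°.

159°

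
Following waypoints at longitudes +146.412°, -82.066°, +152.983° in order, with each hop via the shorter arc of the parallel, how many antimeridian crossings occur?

Leg 1: +146.412° → -82.066°, shortest Δλ = 131.522° (east) — crosses 180°.
Leg 2: -82.066° → +152.983°, shortest Δλ = -124.951° (west) — crosses 180°.
Total crossings: 2.

2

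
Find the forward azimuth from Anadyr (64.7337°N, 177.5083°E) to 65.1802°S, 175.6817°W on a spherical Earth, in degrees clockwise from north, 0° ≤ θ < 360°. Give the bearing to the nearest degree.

Δλ = -175.6817 − 177.5083 = -353.1900°; wrapped into (−180°, 180°]: 6.8100°.
θ = atan2( sin Δλ · cos φ₂ , cos φ₁ · sin φ₂ − sin φ₁ · cos φ₂ · cos Δλ )
  = atan2(0.04977, -0.76433) = 176.274° → normalised to [0°, 360°): 176.274°.

176°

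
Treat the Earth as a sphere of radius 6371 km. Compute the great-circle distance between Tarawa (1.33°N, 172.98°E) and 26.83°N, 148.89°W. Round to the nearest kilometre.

4958 km

Δλ = -148.89 − 172.98 = -321.87°; wrapped into (−180°, 180°]: 38.13°.
Δφ = 26.83 − 1.33 = 25.50°.
a = sin²(Δφ/2) + cos φ₁ · cos φ₂ · sin²(Δλ/2) = 0.143890.
c = 2·atan2(√a, √(1−a)) = 0.77814 rad → d = 6371·c ≈ 4957.54 km.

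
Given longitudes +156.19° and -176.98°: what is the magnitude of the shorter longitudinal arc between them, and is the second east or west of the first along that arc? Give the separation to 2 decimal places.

26.83° east

Raw difference: -176.98 − 156.19 = -333.17°.
Normalise into (−180°, 180°]: -333.17° + 360° = 26.83°.
Positive ⇒ the second point lies to the east; separation 26.83°.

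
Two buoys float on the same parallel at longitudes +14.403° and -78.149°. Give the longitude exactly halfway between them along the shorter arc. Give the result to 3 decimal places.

-31.873°

Signed shortest Δλ from +14.403° to -78.149° is -92.552°.
Midpoint longitude = +14.403° + (-92.552°)/2 = +14.403° − 46.276° = -31.873°.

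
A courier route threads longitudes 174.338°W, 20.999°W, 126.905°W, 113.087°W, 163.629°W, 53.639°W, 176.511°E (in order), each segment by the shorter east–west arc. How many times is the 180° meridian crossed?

1

Leg 1: -174.338° → -20.999°, shortest Δλ = 153.339° (east) — does not cross 180°.
Leg 2: -20.999° → -126.905°, shortest Δλ = -105.906° (west) — does not cross 180°.
Leg 3: -126.905° → -113.087°, shortest Δλ = 13.818° (east) — does not cross 180°.
Leg 4: -113.087° → -163.629°, shortest Δλ = -50.542° (west) — does not cross 180°.
Leg 5: -163.629° → -53.639°, shortest Δλ = 109.99° (east) — does not cross 180°.
Leg 6: -53.639° → +176.511°, shortest Δλ = -129.85° (west) — crosses 180°.
Total crossings: 1.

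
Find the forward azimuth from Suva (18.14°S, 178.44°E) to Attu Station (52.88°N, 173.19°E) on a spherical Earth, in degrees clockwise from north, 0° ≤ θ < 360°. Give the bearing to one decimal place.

356.7°

Δλ = 173.19 − 178.44 = -5.25°.
θ = atan2( sin Δλ · cos φ₂ , cos φ₁ · sin φ₂ − sin φ₁ · cos φ₂ · cos Δλ )
  = atan2(-0.05522, 0.94484) = -3.345° → normalised to [0°, 360°): 356.655°.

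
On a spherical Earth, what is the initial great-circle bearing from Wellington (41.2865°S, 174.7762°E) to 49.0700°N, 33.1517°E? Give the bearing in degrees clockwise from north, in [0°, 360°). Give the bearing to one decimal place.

Δλ = 33.1517 − 174.7762 = -141.6245°.
θ = atan2( sin Δλ · cos φ₂ , cos φ₁ · sin φ₂ − sin φ₁ · cos φ₂ · cos Δλ )
  = atan2(-0.40672, 0.22882) = -60.638° → normalised to [0°, 360°): 299.362°.

299.4°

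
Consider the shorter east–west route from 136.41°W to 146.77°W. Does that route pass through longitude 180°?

No

Signed shortest Δλ = ((-146.77 − -136.41 + 180) mod 360) − 180 = -10.36°.
Going west by 10.36° from -136.41° reaches -146.77° without touching 180°.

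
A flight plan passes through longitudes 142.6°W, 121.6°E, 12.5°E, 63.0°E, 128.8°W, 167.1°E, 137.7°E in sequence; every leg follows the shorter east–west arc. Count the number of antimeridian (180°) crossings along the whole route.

Leg 1: -142.6° → +121.6°, shortest Δλ = -95.8° (west) — crosses 180°.
Leg 2: +121.6° → +12.5°, shortest Δλ = -109.1° (west) — does not cross 180°.
Leg 3: +12.5° → +63.0°, shortest Δλ = 50.5° (east) — does not cross 180°.
Leg 4: +63.0° → -128.8°, shortest Δλ = 168.2° (east) — crosses 180°.
Leg 5: -128.8° → +167.1°, shortest Δλ = -64.1° (west) — crosses 180°.
Leg 6: +167.1° → +137.7°, shortest Δλ = -29.4° (west) — does not cross 180°.
Total crossings: 3.

3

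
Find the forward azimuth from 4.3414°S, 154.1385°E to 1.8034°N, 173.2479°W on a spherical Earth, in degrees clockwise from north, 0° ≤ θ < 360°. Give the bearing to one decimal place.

Δλ = -173.2479 − 154.1385 = -327.3864°; wrapped into (−180°, 180°]: 32.6136°.
θ = atan2( sin Δλ · cos φ₂ , cos φ₁ · sin φ₂ − sin φ₁ · cos φ₂ · cos Δλ )
  = atan2(0.53870, 0.09511) = 79.987° → normalised to [0°, 360°): 79.987°.

80.0°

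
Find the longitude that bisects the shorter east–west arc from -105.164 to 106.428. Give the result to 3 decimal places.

Signed shortest Δλ from -105.164° to +106.428° is -148.408°.
Midpoint longitude = -105.164° + (-148.408°)/2 = -105.164° − 74.204° = -179.368°.
(The naïve average (-105.164 + +106.428)/2 = 0.632° is on the wrong side of the globe.)

-179.368°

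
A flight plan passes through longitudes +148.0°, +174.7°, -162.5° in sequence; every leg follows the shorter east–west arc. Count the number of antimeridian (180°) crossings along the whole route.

1

Leg 1: +148.0° → +174.7°, shortest Δλ = 26.7° (east) — does not cross 180°.
Leg 2: +174.7° → -162.5°, shortest Δλ = 22.8° (east) — crosses 180°.
Total crossings: 1.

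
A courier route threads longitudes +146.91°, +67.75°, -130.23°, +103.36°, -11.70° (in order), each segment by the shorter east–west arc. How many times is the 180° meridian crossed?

Leg 1: +146.91° → +67.75°, shortest Δλ = -79.16° (west) — does not cross 180°.
Leg 2: +67.75° → -130.23°, shortest Δλ = 162.02° (east) — crosses 180°.
Leg 3: -130.23° → +103.36°, shortest Δλ = -126.41° (west) — crosses 180°.
Leg 4: +103.36° → -11.70°, shortest Δλ = -115.06° (west) — does not cross 180°.
Total crossings: 2.

2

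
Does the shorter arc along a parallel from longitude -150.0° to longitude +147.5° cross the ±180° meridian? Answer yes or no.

Yes

Naïve |147.5 − -150.0| = 297.5° > 180°, so the shorter arc goes the other way round — across 180°.
Signed shortest Δλ = ((147.5 − -150.0 + 180) mod 360) − 180 = -62.5°.
Going west by 62.5° from -150.0° passes through 180° before reaching +147.5°.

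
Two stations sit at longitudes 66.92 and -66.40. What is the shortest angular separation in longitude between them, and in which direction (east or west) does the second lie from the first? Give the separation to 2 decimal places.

133.32° west

Raw difference: -66.40 − 66.92 = -133.32°.
Normalise into (−180°, 180°]: -133.32° stays -133.32°.
Negative ⇒ the second point lies to the west; separation 133.32°.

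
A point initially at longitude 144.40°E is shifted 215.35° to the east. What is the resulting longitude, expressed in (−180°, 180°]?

0.25°W

Start at +144.40°; shift +215.35° → +359.75°.
+359.75° lies outside (−180°, 180°]; subtract 360° → -0.25°.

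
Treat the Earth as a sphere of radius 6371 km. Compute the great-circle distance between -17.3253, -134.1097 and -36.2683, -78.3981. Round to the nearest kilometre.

Δλ = -78.3981 − -134.1097 = 55.7116°.
Δφ = -36.2683 − -17.3253 = -18.9430°.
a = sin²(Δφ/2) + cos φ₁ · cos φ₂ · sin²(Δλ/2) = 0.195115.
c = 2·atan2(√a, √(1−a)) = 0.91503 rad → d = 6371·c ≈ 5829.63 km.

5830 km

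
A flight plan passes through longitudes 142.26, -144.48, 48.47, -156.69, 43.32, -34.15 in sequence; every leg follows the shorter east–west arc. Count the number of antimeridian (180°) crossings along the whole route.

4

Leg 1: +142.26° → -144.48°, shortest Δλ = 73.26° (east) — crosses 180°.
Leg 2: -144.48° → +48.47°, shortest Δλ = -167.05° (west) — crosses 180°.
Leg 3: +48.47° → -156.69°, shortest Δλ = 154.84° (east) — crosses 180°.
Leg 4: -156.69° → +43.32°, shortest Δλ = -159.99° (west) — crosses 180°.
Leg 5: +43.32° → -34.15°, shortest Δλ = -77.47° (west) — does not cross 180°.
Total crossings: 4.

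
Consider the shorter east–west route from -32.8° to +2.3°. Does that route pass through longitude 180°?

No

Signed shortest Δλ = ((2.3 − -32.8 + 180) mod 360) − 180 = 35.1°.
Going east by 35.1° from -32.8° reaches +2.3° without touching 180°.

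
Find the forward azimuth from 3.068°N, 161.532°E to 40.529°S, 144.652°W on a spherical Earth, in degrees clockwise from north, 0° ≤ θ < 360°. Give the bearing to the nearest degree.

138°

Δλ = -144.652 − 161.532 = -306.184°; wrapped into (−180°, 180°]: 53.816°.
θ = atan2( sin Δλ · cos φ₂ , cos φ₁ · sin φ₂ − sin φ₁ · cos φ₂ · cos Δλ )
  = atan2(0.61348, -0.67292) = 137.646° → normalised to [0°, 360°): 137.646°.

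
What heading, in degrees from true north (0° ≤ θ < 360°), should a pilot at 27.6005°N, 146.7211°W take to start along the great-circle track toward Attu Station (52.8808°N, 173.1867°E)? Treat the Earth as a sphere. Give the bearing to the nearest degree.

Δλ = 173.1867 − -146.7211 = 319.9078°; wrapped into (−180°, 180°]: -40.0922°.
θ = atan2( sin Δλ · cos φ₂ , cos φ₁ · sin φ₂ − sin φ₁ · cos φ₂ · cos Δλ )
  = atan2(-0.38865, 0.49275) = -38.264° → normalised to [0°, 360°): 321.736°.

322°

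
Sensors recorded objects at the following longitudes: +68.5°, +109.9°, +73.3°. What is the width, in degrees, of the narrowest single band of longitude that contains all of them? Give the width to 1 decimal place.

41.4°

Sort the longitudes: +68.5°, +73.3°, +109.9°.
Eastward gaps between consecutive values (wrapping around): 4.8°, 36.6°, 318.6°.
Largest gap = 318.6° ⇒ minimal covering band is its complement: 360° − 318.6° = 41.4°.
Band runs from +68.5° eastward to +109.9°.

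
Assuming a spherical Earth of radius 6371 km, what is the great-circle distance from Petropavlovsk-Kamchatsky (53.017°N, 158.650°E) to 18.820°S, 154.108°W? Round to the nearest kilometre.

9184 km

Δλ = -154.108 − 158.650 = -312.758°; wrapped into (−180°, 180°]: 47.242°.
Δφ = -18.820 − 53.017 = -71.837°.
a = sin²(Δφ/2) + cos φ₁ · cos φ₂ · sin²(Δλ/2) = 0.435558.
c = 2·atan2(√a, √(1−a)) = 1.44155 rad → d = 6371·c ≈ 9184.13 km.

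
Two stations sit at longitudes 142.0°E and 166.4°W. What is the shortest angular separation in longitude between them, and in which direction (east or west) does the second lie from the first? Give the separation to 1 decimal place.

51.6° east

Raw difference: -166.4 − 142.0 = -308.4°.
Normalise into (−180°, 180°]: -308.4° + 360° = 51.6°.
Positive ⇒ the second point lies to the east; separation 51.6°.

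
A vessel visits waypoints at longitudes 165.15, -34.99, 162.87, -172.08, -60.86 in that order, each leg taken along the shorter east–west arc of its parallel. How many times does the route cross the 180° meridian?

3

Leg 1: +165.15° → -34.99°, shortest Δλ = 159.86° (east) — crosses 180°.
Leg 2: -34.99° → +162.87°, shortest Δλ = -162.14° (west) — crosses 180°.
Leg 3: +162.87° → -172.08°, shortest Δλ = 25.05° (east) — crosses 180°.
Leg 4: -172.08° → -60.86°, shortest Δλ = 111.22° (east) — does not cross 180°.
Total crossings: 3.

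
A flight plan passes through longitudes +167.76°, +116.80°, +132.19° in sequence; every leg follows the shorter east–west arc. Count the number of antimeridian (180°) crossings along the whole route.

Leg 1: +167.76° → +116.80°, shortest Δλ = -50.96° (west) — does not cross 180°.
Leg 2: +116.80° → +132.19°, shortest Δλ = 15.39° (east) — does not cross 180°.
Total crossings: 0.

0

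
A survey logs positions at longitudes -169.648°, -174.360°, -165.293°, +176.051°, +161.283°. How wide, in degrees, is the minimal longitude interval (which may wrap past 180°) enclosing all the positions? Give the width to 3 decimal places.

Sort the longitudes: -174.360°, -169.648°, -165.293°, +161.283°, +176.051°.
Eastward gaps between consecutive values (wrapping around): 4.712°, 4.355°, 326.576°, 14.768°, 9.589°.
Largest gap = 326.576° ⇒ minimal covering band is its complement: 360° − 326.576° = 33.424°.
Band runs from +161.283° eastward to -165.293°, crossing the antimeridian.

33.424°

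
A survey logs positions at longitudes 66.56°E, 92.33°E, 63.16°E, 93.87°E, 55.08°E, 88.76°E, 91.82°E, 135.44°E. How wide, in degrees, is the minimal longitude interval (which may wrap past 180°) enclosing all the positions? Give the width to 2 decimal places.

80.36°

Sort the longitudes: +55.08°, +63.16°, +66.56°, +88.76°, +91.82°, +92.33°, +93.87°, +135.44°.
Eastward gaps between consecutive values (wrapping around): 8.08°, 3.40°, 22.20°, 3.06°, 0.51°, 1.54°, 41.57°, 279.64°.
Largest gap = 279.64° ⇒ minimal covering band is its complement: 360° − 279.64° = 80.36°.
Band runs from +55.08° eastward to +135.44°.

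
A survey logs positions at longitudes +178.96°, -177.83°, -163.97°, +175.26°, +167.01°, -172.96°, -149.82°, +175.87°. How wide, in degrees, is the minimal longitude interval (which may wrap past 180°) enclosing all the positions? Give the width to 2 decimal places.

43.17°

Sort the longitudes: -177.83°, -172.96°, -163.97°, -149.82°, +167.01°, +175.26°, +175.87°, +178.96°.
Eastward gaps between consecutive values (wrapping around): 4.87°, 8.99°, 14.15°, 316.83°, 8.25°, 0.61°, 3.09°, 3.21°.
Largest gap = 316.83° ⇒ minimal covering band is its complement: 360° − 316.83° = 43.17°.
Band runs from +167.01° eastward to -149.82°, crossing the antimeridian.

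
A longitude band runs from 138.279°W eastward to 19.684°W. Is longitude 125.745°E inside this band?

No

Band width going east from -138.279° to -19.684°: ((-19.684 − -138.279) mod 360) = 118.595°.
Offset of +125.745° east of the west edge: ((125.745 − -138.279) mod 360) = 264.024°.
264.024° > 118.595° ⇒ outside.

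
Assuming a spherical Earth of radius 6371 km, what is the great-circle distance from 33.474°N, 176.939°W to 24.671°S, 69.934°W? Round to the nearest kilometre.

Δλ = -69.934 − -176.939 = 107.005°.
Δφ = -24.671 − 33.474 = -58.145°.
a = sin²(Δφ/2) + cos φ₁ · cos φ₂ · sin²(Δλ/2) = 0.725952.
c = 2·atan2(√a, √(1−a)) = 2.03970 rad → d = 6371·c ≈ 12994.90 km.

12995 km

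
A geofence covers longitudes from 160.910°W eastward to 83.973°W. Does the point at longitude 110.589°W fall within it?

Band width going east from -160.910° to -83.973°: ((-83.973 − -160.910) mod 360) = 76.937°.
Offset of -110.589° east of the west edge: ((-110.589 − -160.910) mod 360) = 50.321°.
50.321° ≤ 76.937° ⇒ inside.

Yes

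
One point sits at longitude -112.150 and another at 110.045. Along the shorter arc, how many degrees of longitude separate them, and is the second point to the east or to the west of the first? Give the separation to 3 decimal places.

137.805° west

Raw difference: 110.045 − -112.150 = 222.195°.
Normalise into (−180°, 180°]: 222.195° − 360° = -137.805°.
Negative ⇒ the second point lies to the west; separation 137.805°.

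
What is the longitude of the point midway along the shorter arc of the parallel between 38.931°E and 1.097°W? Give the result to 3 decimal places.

Signed shortest Δλ from +38.931° to -1.097° is -40.028°.
Midpoint longitude = +38.931° + (-40.028°)/2 = +38.931° − 20.014° = +18.917°.

18.917°E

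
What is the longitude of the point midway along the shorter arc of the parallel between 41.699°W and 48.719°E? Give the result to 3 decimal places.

Signed shortest Δλ from -41.699° to +48.719° is +90.418°.
Midpoint longitude = -41.699° + (+90.418°)/2 = -41.699° + 45.209° = +3.510°.

3.510°E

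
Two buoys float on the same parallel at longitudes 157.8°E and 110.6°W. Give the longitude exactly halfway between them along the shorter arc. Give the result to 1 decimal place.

Signed shortest Δλ from +157.8° to -110.6° is +91.6°.
Midpoint longitude = +157.8° + (+91.6°)/2 = +157.8° + 45.8° = +203.6°.
Normalise into (−180°, 180°]: -156.4°.
(The naïve average (+157.8 + -110.6)/2 = 23.6° is on the wrong side of the globe.)

156.4°W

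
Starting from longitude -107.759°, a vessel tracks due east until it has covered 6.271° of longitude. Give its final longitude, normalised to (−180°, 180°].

Start at -107.759°; shift +6.271° → -101.488°.
-101.488° already lies in (−180°, 180°].

-101.488°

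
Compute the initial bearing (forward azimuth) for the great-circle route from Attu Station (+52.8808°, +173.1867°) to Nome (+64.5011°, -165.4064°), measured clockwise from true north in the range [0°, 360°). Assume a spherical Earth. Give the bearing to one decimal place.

34.9°

Δλ = -165.4064 − 173.1867 = -338.5931°; wrapped into (−180°, 180°]: 21.4069°.
θ = atan2( sin Δλ · cos φ₂ , cos φ₁ · sin φ₂ − sin φ₁ · cos φ₂ · cos Δλ )
  = atan2(0.15713, 0.22511) = 34.915° → normalised to [0°, 360°): 34.915°.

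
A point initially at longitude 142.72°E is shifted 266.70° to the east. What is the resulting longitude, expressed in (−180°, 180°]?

49.42°E

Start at +142.72°; shift +266.70° → +409.42°.
+409.42° lies outside (−180°, 180°]; subtract 360° → +49.42°.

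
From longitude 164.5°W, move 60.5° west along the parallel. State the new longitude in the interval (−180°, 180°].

135.0°E

Start at -164.5°; shift −60.5° → -225.0°.
-225.0° lies outside (−180°, 180°]; add 360° → +135.0°.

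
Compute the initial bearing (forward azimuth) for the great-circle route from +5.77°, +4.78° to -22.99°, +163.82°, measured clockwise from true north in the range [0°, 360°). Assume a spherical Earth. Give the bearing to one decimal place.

132.5°

Δλ = 163.82 − 4.78 = 159.04°.
θ = atan2( sin Δλ · cos φ₂ , cos φ₁ · sin φ₂ − sin φ₁ · cos φ₂ · cos Δλ )
  = atan2(0.32930, -0.30217) = 132.539° → normalised to [0°, 360°): 132.539°.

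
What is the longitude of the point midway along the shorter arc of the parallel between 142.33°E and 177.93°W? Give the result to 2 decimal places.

Signed shortest Δλ from +142.33° to -177.93° is +39.74°.
Midpoint longitude = +142.33° + (+39.74°)/2 = +142.33° + 19.87° = +162.20°.
(The naïve average (+142.33 + -177.93)/2 = -17.8° is on the wrong side of the globe.)

162.20°E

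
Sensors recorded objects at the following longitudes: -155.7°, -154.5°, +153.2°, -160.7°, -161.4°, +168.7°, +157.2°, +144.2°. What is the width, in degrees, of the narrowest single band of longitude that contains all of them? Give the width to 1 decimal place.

61.3°

Sort the longitudes: -161.4°, -160.7°, -155.7°, -154.5°, +144.2°, +153.2°, +157.2°, +168.7°.
Eastward gaps between consecutive values (wrapping around): 0.7°, 5.0°, 1.2°, 298.7°, 9.0°, 4.0°, 11.5°, 29.9°.
Largest gap = 298.7° ⇒ minimal covering band is its complement: 360° − 298.7° = 61.3°.
Band runs from +144.2° eastward to -154.5°, crossing the antimeridian.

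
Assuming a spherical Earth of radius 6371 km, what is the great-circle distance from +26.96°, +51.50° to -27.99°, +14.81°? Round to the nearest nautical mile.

Δλ = 14.81 − 51.50 = -36.69°.
Δφ = -27.99 − 26.96 = -54.95°.
a = sin²(Δφ/2) + cos φ₁ · cos φ₂ · sin²(Δλ/2) = 0.290821.
c = 2·atan2(√a, √(1−a)) = 1.13916 rad → d = 6371·c ≈ 7257.59 km ≈ 3918.78 nmi.

3919 nmi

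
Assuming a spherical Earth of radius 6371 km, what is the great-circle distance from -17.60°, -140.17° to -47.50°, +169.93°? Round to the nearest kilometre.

5602 km

Δλ = 169.93 − -140.17 = 310.10°; wrapped into (−180°, 180°]: -49.90°.
Δφ = -47.50 − -17.60 = -29.90°.
a = sin²(Δφ/2) + cos φ₁ · cos φ₂ · sin²(Δλ/2) = 0.181138.
c = 2·atan2(√a, √(1−a)) = 0.87926 rad → d = 6371·c ≈ 5601.74 km.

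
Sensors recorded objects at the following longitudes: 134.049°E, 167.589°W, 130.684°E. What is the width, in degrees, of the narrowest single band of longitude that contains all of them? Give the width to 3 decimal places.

61.727°

Sort the longitudes: -167.589°, +130.684°, +134.049°.
Eastward gaps between consecutive values (wrapping around): 298.273°, 3.365°, 58.362°.
Largest gap = 298.273° ⇒ minimal covering band is its complement: 360° − 298.273° = 61.727°.
Band runs from +130.684° eastward to -167.589°, crossing the antimeridian.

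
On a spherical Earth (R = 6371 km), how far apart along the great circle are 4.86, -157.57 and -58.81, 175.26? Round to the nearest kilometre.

7479 km

Δλ = 175.26 − -157.57 = 332.83°; wrapped into (−180°, 180°]: -27.17°.
Δφ = -58.81 − 4.86 = -63.67°.
a = sin²(Δφ/2) + cos φ₁ · cos φ₂ · sin²(Δλ/2) = 0.306699.
c = 2·atan2(√a, √(1−a)) = 1.17385 rad → d = 6371·c ≈ 7478.62 km.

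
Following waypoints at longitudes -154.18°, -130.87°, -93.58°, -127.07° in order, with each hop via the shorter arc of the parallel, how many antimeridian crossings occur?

Leg 1: -154.18° → -130.87°, shortest Δλ = 23.31° (east) — does not cross 180°.
Leg 2: -130.87° → -93.58°, shortest Δλ = 37.29° (east) — does not cross 180°.
Leg 3: -93.58° → -127.07°, shortest Δλ = -33.49° (west) — does not cross 180°.
Total crossings: 0.

0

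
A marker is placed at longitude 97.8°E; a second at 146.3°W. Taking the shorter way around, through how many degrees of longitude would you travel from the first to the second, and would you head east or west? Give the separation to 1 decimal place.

Raw difference: -146.3 − 97.8 = -244.1°.
Normalise into (−180°, 180°]: -244.1° + 360° = 115.9°.
Positive ⇒ the second point lies to the east; separation 115.9°.

115.9° east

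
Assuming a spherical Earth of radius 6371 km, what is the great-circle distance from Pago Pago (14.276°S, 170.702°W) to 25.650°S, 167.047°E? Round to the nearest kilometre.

2641 km

Δλ = 167.047 − -170.702 = 337.749°; wrapped into (−180°, 180°]: -22.251°.
Δφ = -25.650 − -14.276 = -11.374°.
a = sin²(Δφ/2) + cos φ₁ · cos φ₂ · sin²(Δλ/2) = 0.042347.
c = 2·atan2(√a, √(1−a)) = 0.41453 rad → d = 6371·c ≈ 2640.97 km.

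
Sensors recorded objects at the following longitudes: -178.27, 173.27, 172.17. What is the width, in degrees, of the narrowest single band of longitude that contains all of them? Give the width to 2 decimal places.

Sort the longitudes: -178.27°, +172.17°, +173.27°.
Eastward gaps between consecutive values (wrapping around): 350.44°, 1.10°, 8.46°.
Largest gap = 350.44° ⇒ minimal covering band is its complement: 360° − 350.44° = 9.56°.
Band runs from +172.17° eastward to -178.27°, crossing the antimeridian.

9.56°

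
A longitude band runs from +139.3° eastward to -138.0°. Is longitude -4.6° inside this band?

Band width going east from +139.3° to -138.0°: ((-138.0 − 139.3) mod 360) = 82.7°.
Offset of -4.6° east of the west edge: ((-4.6 − 139.3) mod 360) = 216.1°.
216.1° > 82.7° ⇒ outside.

No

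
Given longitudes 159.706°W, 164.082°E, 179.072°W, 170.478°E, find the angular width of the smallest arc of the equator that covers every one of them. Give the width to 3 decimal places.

Sort the longitudes: -179.072°, -159.706°, +164.082°, +170.478°.
Eastward gaps between consecutive values (wrapping around): 19.366°, 323.788°, 6.396°, 10.450°.
Largest gap = 323.788° ⇒ minimal covering band is its complement: 360° − 323.788° = 36.212°.
Band runs from +164.082° eastward to -159.706°, crossing the antimeridian.

36.212°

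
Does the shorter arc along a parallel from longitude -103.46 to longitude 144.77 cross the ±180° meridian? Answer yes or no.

Yes

Naïve |144.77 − -103.46| = 248.23° > 180°, so the shorter arc goes the other way round — across 180°.
Signed shortest Δλ = ((144.77 − -103.46 + 180) mod 360) − 180 = -111.77°.
Going west by 111.77° from -103.46° passes through 180° before reaching +144.77°.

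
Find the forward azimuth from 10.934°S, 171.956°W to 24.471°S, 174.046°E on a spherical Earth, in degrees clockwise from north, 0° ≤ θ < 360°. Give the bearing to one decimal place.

222.6°

Δλ = 174.046 − -171.956 = 346.002°; wrapped into (−180°, 180°]: -13.998°.
θ = atan2( sin Δλ · cos φ₂ , cos φ₁ · sin φ₂ − sin φ₁ · cos φ₂ · cos Δλ )
  = atan2(-0.22016, -0.23920) = -137.374° → normalised to [0°, 360°): 222.626°.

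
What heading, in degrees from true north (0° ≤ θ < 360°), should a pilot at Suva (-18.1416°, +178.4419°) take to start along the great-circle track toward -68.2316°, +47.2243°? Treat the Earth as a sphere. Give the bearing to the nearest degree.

Δλ = 47.2243 − 178.4419 = -131.2176°.
θ = atan2( sin Δλ · cos φ₂ , cos φ₁ · sin φ₂ − sin φ₁ · cos φ₂ · cos Δλ )
  = atan2(-0.27896, -0.95861) = -163.775° → normalised to [0°, 360°): 196.225°.

196°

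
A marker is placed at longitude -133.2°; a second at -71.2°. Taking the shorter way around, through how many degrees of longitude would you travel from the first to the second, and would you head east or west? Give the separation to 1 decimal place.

62.0° east

Raw difference: -71.2 − -133.2 = 62.0°.
Normalise into (−180°, 180°]: 62.0° stays 62.0°.
Positive ⇒ the second point lies to the east; separation 62.0°.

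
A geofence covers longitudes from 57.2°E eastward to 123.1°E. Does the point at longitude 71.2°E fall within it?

Band width going east from +57.2° to +123.1°: ((123.1 − 57.2) mod 360) = 65.9°.
Offset of +71.2° east of the west edge: ((71.2 − 57.2) mod 360) = 14.0°.
14.0° ≤ 65.9° ⇒ inside.

Yes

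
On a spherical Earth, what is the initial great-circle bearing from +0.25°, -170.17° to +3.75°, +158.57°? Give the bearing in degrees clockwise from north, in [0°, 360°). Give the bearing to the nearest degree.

Δλ = 158.57 − -170.17 = 328.74°; wrapped into (−180°, 180°]: -31.26°.
θ = atan2( sin Δλ · cos φ₂ , cos φ₁ · sin φ₂ − sin φ₁ · cos φ₂ · cos Δλ )
  = atan2(-0.51781, 0.06168) = -83.207° → normalised to [0°, 360°): 276.793°.

277°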